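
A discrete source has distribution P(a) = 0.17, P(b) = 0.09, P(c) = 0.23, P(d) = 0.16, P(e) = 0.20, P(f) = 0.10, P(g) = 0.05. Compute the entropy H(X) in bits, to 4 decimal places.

2.6706 bits

H = −Σ pᵢ log₂ pᵢ.
−0.17·log₂(0.17) = 0.4346
−0.09·log₂(0.09) = 0.3127
−0.23·log₂(0.23) = 0.4877
−0.16·log₂(0.16) = 0.4230
−0.20·log₂(0.20) = 0.4644
−0.10·log₂(0.10) = 0.3322
−0.05·log₂(0.05) = 0.2161
Sum ≈ 2.6706 → 2.6706 bits.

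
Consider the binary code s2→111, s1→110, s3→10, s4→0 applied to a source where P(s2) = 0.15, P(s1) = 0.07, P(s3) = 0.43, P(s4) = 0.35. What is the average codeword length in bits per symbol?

L̄ = Σ pᵢ·ℓᵢ = 0.15·3 + 0.07·3 + 0.43·2 + 0.35·1 = 1.87 bits/symbol.

1.87 bits/symbol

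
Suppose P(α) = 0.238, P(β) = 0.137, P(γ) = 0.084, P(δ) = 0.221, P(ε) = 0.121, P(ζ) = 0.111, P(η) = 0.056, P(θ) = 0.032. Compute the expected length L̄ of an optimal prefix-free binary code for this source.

2.801 bits/symbol

Repeatedly combine the two least-probable nodes; the expected code length is the sum of the merged weights.
merge 4/125 + 7/125 → 11/125
merge 21/250 + 11/125 → 43/250
merge 111/1000 + 121/1000 → 29/125
merge 137/1000 + 43/250 → 309/1000
merge 221/1000 + 29/125 → 453/1000
merge 119/500 + 309/1000 → 547/1000
merge 453/1000 + 547/1000 → 1
L = 11/125 + 43/250 + 29/125 + 309/1000 + 453/1000 + 547/1000 + 1 = 2801/1000 = 2.801 bits/symbol.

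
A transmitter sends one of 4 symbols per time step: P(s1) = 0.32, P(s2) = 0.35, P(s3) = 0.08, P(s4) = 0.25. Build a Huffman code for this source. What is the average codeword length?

1.98 bits/symbol

Repeatedly combine the two least-probable nodes; the expected code length is the sum of the merged weights.
merge 2/25 + 1/4 → 33/100
merge 8/25 + 33/100 → 13/20
merge 7/20 + 13/20 → 1
L = 33/100 + 13/20 + 1 = 99/50 = 1.98 bits/symbol.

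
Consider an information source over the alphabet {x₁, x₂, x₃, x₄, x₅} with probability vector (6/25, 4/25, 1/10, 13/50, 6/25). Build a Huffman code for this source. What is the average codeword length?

Repeatedly combine the two least-probable nodes; the expected code length is the sum of the merged weights.
merge 1/10 + 4/25 → 13/50
merge 6/25 + 6/25 → 12/25
merge 13/50 + 13/50 → 13/25
merge 12/25 + 13/25 → 1
L = 13/50 + 12/25 + 13/25 + 1 = 113/50 = 2.26 bits/symbol.

2.26 bits/symbol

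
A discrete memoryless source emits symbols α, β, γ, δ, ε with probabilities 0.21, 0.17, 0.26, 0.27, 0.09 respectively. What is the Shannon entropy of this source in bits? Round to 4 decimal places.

H = −Σ pᵢ log₂ pᵢ.
−0.21·log₂(0.21) = 0.4728
−0.17·log₂(0.17) = 0.4346
−0.26·log₂(0.26) = 0.5053
−0.27·log₂(0.27) = 0.5100
−0.09·log₂(0.09) = 0.3127
Sum ≈ 2.2354 → 2.2354 bits.

2.2354 bits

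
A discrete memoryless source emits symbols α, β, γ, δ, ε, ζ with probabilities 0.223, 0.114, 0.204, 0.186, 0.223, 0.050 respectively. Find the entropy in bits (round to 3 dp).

2.458 bits

H = −Σ pᵢ log₂ pᵢ.
−0.223·log₂(0.223) = 0.4828
−0.114·log₂(0.114) = 0.3571
−0.204·log₂(0.204) = 0.4678
−0.186·log₂(0.186) = 0.4514
−0.223·log₂(0.223) = 0.4828
−0.050·log₂(0.050) = 0.2161
Sum ≈ 2.4580 → 2.458 bits.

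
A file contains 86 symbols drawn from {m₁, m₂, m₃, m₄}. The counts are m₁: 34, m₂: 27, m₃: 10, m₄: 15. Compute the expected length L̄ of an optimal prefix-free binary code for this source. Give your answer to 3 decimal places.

Probabilities are the counts divided by 86.
Repeatedly combine the two least-probable nodes; the expected code length is the sum of the merged weights.
merge 5/43 + 15/86 → 25/86
merge 25/86 + 27/86 → 26/43
merge 17/43 + 26/43 → 1
L = 25/86 + 26/43 + 1 = 163/86 ≈ 1.895 bits/symbol.

1.895 bits/symbol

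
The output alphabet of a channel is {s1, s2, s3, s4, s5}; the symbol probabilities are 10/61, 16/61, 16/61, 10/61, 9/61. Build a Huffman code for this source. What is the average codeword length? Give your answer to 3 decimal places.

Repeatedly combine the two least-probable nodes; the expected code length is the sum of the merged weights.
merge 9/61 + 10/61 → 19/61
merge 10/61 + 16/61 → 26/61
merge 16/61 + 19/61 → 35/61
merge 26/61 + 35/61 → 1
L = 19/61 + 26/61 + 35/61 + 1 = 141/61 ≈ 2.311 bits/symbol.

2.311 bits/symbol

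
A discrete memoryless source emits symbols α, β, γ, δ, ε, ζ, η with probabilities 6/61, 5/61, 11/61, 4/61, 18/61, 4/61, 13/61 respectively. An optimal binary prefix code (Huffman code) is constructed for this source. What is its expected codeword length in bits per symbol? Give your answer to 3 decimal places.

Repeatedly combine the two least-probable nodes; the expected code length is the sum of the merged weights.
merge 4/61 + 4/61 → 8/61
merge 5/61 + 6/61 → 11/61
merge 8/61 + 11/61 → 19/61
merge 11/61 + 13/61 → 24/61
merge 18/61 + 19/61 → 37/61
merge 24/61 + 37/61 → 1
L = 8/61 + 11/61 + 19/61 + 24/61 + 37/61 + 1 = 160/61 ≈ 2.623 bits/symbol.

2.623 bits/symbol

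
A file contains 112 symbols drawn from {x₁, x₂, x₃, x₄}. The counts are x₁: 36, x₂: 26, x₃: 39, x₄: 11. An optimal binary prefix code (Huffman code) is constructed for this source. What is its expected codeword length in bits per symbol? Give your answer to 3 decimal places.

Probabilities are the counts divided by 112.
Repeatedly combine the two least-probable nodes; the expected code length is the sum of the merged weights.
merge 11/112 + 13/56 → 37/112
merge 9/28 + 37/112 → 73/112
merge 39/112 + 73/112 → 1
L = 37/112 + 73/112 + 1 = 111/56 ≈ 1.982 bits/symbol.

1.982 bits/symbol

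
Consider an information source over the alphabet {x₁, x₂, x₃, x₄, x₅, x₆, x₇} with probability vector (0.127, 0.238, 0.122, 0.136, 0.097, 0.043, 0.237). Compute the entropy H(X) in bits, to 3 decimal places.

2.647 bits

H = −Σ pᵢ log₂ pᵢ.
−0.127·log₂(0.127) = 0.3781
−0.238·log₂(0.238) = 0.4929
−0.122·log₂(0.122) = 0.3703
−0.136·log₂(0.136) = 0.3915
−0.097·log₂(0.097) = 0.3265
−0.043·log₂(0.043) = 0.1952
−0.237·log₂(0.237) = 0.4923
Sum ≈ 2.6467 → 2.647 bits.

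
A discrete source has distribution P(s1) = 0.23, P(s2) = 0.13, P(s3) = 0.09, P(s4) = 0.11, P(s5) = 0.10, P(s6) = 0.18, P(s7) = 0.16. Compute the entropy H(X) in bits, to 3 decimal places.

2.734 bits

H = −Σ pᵢ log₂ pᵢ.
−0.23·log₂(0.23) = 0.4877
−0.13·log₂(0.13) = 0.3826
−0.09·log₂(0.09) = 0.3127
−0.11·log₂(0.11) = 0.3503
−0.10·log₂(0.10) = 0.3322
−0.18·log₂(0.18) = 0.4453
−0.16·log₂(0.16) = 0.4230
Sum ≈ 2.7338 → 2.734 bits.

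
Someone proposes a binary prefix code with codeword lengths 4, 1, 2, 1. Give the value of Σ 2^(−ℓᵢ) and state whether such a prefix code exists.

With common denominator 2^4 = 16: Σ 2^(−ℓᵢ) = 1/16 + 8/16 + 4/16 + 8/16 = 21/16 = 1.3125.
Kraft's inequality requires Σ ≤ 1; here Σ = 1.3125 > 1, so no such prefix code exists.

1.3125; no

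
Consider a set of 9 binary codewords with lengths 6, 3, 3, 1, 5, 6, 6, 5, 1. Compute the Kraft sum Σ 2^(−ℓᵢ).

1.359375

With common denominator 2^6 = 64: Σ 2^(−ℓᵢ) = 1/64 + 8/64 + 8/64 + 32/64 + 2/64 + 1/64 + 1/64 + 2/64 + 32/64 = 87/64 = 1.359375.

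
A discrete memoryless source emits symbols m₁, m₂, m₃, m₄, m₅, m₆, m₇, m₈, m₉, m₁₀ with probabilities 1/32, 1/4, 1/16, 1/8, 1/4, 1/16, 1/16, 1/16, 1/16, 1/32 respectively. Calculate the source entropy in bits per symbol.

2.9375 bits

Each probability is a power of 1/2, so log₂(1/p) is an integer.
H = Σ p·log₂(1/p) = 1/32·5 + 1/4·2 + 1/16·4 + 1/8·3 + 1/4·2 + 1/16·4 + 1/16·4 + 1/16·4 + 1/16·4 + 1/32·5 = 2.9375 bits.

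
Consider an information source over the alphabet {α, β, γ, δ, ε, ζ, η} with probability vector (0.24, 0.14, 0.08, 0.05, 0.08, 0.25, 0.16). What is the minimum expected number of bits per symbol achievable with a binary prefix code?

2.64 bits/symbol

Repeatedly combine the two least-probable nodes; the expected code length is the sum of the merged weights.
merge 1/20 + 2/25 → 13/100
merge 2/25 + 13/100 → 21/100
merge 7/50 + 4/25 → 3/10
merge 21/100 + 6/25 → 9/20
merge 1/4 + 3/10 → 11/20
merge 9/20 + 11/20 → 1
L = 13/100 + 21/100 + 3/10 + 9/20 + 11/20 + 1 = 66/25 = 2.64 bits/symbol.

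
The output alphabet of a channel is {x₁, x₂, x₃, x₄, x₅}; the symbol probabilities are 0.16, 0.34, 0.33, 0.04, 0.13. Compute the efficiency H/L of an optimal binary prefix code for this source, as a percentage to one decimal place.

94.8%

Entropy H = −Σ p log₂ p ≈ 2.0484 bits.
Huffman merges: 1/25+13/100→17/100; 4/25+17/100→33/100; 33/100+33/100→33/50; 17/50+33/50→1. L = 54/25 ≈ 2.1600.
Efficiency = H/L = 2.0484/2.1600 = 94.8%.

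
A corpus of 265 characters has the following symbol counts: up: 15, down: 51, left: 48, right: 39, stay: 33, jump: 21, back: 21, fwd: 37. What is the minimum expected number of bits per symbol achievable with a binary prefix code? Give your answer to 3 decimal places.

2.943 bits/symbol

Probabilities are the counts divided by 265.
Repeatedly combine the two least-probable nodes; the expected code length is the sum of the merged weights.
merge 3/53 + 21/265 → 36/265
merge 21/265 + 33/265 → 54/265
merge 36/265 + 37/265 → 73/265
merge 39/265 + 48/265 → 87/265
merge 51/265 + 54/265 → 21/53
merge 73/265 + 87/265 → 32/53
merge 21/53 + 32/53 → 1
L = 36/265 + 54/265 + 73/265 + 87/265 + 21/53 + 32/53 + 1 = 156/53 ≈ 2.943 bits/symbol.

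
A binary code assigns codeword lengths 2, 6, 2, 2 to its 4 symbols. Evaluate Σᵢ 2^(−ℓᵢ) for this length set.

With common denominator 2^6 = 64: Σ 2^(−ℓᵢ) = 16/64 + 1/64 + 16/64 + 16/64 = 49/64 = 0.765625.

0.765625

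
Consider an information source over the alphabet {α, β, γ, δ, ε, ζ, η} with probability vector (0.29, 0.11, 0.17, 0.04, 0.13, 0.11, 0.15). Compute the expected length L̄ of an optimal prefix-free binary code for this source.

2.69 bits/symbol

Repeatedly combine the two least-probable nodes; the expected code length is the sum of the merged weights.
merge 1/25 + 11/100 → 3/20
merge 11/100 + 13/100 → 6/25
merge 3/20 + 3/20 → 3/10
merge 17/100 + 6/25 → 41/100
merge 29/100 + 3/10 → 59/100
merge 41/100 + 59/100 → 1
L = 3/20 + 6/25 + 3/10 + 41/100 + 59/100 + 1 = 269/100 = 2.69 bits/symbol.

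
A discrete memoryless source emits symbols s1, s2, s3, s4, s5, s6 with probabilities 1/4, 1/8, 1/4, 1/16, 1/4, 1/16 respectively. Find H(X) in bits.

Each probability is a power of 1/2, so log₂(1/p) is an integer.
H = Σ p·log₂(1/p) = 1/4·2 + 1/8·3 + 1/4·2 + 1/16·4 + 1/4·2 + 1/16·4 = 2.375 bits.

2.375 bits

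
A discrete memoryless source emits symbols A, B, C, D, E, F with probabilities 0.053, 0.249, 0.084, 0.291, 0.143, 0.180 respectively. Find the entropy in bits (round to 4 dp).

H = −Σ pᵢ log₂ pᵢ.
−0.053·log₂(0.053) = 0.2246
−0.249·log₂(0.249) = 0.4994
−0.084·log₂(0.084) = 0.3002
−0.291·log₂(0.291) = 0.5182
−0.143·log₂(0.143) = 0.4012
−0.180·log₂(0.180) = 0.4453
Sum ≈ 2.3890 → 2.3890 bits.

2.3890 bits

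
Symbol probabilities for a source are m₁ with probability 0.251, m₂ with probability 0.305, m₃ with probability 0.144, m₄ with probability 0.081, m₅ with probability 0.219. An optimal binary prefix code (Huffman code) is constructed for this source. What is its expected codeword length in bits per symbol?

2.225 bits/symbol

Repeatedly combine the two least-probable nodes; the expected code length is the sum of the merged weights.
merge 81/1000 + 18/125 → 9/40
merge 219/1000 + 9/40 → 111/250
merge 251/1000 + 61/200 → 139/250
merge 111/250 + 139/250 → 1
L = 9/40 + 111/250 + 139/250 + 1 = 89/40 = 2.225 bits/symbol.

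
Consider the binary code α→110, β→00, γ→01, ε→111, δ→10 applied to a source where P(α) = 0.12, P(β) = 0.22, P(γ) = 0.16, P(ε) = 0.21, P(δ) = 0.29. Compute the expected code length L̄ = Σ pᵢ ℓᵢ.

L̄ = Σ pᵢ·ℓᵢ = 0.12·3 + 0.22·2 + 0.16·2 + 0.21·3 + 0.29·2 = 2.33 bits/symbol.

2.33 bits/symbol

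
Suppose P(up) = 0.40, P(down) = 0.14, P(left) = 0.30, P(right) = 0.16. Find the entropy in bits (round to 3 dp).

H = −Σ pᵢ log₂ pᵢ.
−0.40·log₂(0.40) = 0.5288
−0.14·log₂(0.14) = 0.3971
−0.30·log₂(0.30) = 0.5211
−0.16·log₂(0.16) = 0.4230
Sum ≈ 1.8700 → 1.870 bits.

1.870 bits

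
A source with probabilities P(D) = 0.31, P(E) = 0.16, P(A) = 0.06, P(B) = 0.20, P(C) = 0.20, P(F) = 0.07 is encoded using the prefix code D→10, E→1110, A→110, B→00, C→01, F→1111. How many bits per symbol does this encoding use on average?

2.52 bits/symbol

L̄ = Σ pᵢ·ℓᵢ = 0.31·2 + 0.16·4 + 0.06·3 + 0.20·2 + 0.20·2 + 0.07·4 = 2.52 bits/symbol.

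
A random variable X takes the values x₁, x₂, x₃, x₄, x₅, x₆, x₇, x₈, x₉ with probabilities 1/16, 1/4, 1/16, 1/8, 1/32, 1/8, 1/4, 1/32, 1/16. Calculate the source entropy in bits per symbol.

Each probability is a power of 1/2, so log₂(1/p) is an integer.
H = Σ p·log₂(1/p) = 1/16·4 + 1/4·2 + 1/16·4 + 1/8·3 + 1/32·5 + 1/8·3 + 1/4·2 + 1/32·5 + 1/16·4 = 2.8125 bits.

2.8125 bits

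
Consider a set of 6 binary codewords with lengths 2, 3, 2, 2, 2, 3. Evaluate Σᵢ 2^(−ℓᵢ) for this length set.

1.25

With common denominator 2^3 = 8: Σ 2^(−ℓᵢ) = 2/8 + 1/8 + 2/8 + 2/8 + 2/8 + 1/8 = 10/8 = 1.25.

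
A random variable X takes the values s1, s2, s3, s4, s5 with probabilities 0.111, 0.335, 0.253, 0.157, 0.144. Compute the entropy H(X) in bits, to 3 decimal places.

2.204 bits

H = −Σ pᵢ log₂ pᵢ.
−0.111·log₂(0.111) = 0.3520
−0.335·log₂(0.335) = 0.5286
−0.253·log₂(0.253) = 0.5016
−0.157·log₂(0.157) = 0.4194
−0.144·log₂(0.144) = 0.4026
Sum ≈ 2.2042 → 2.204 bits.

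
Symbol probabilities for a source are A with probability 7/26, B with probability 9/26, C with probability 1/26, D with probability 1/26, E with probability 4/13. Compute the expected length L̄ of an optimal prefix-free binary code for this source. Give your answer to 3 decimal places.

2.077 bits/symbol

Repeatedly combine the two least-probable nodes; the expected code length is the sum of the merged weights.
merge 1/26 + 1/26 → 1/13
merge 1/13 + 7/26 → 9/26
merge 4/13 + 9/26 → 17/26
merge 9/26 + 17/26 → 1
L = 1/13 + 9/26 + 17/26 + 1 = 27/13 ≈ 2.077 bits/symbol.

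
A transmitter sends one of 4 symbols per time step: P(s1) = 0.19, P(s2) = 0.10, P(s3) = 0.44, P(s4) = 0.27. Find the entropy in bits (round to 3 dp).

1.819 bits

H = −Σ pᵢ log₂ pᵢ.
−0.19·log₂(0.19) = 0.4552
−0.10·log₂(0.10) = 0.3322
−0.44·log₂(0.44) = 0.5211
−0.27·log₂(0.27) = 0.5100
Sum ≈ 1.8186 → 1.819 bits.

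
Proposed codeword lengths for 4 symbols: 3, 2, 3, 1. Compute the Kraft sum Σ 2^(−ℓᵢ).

With common denominator 2^3 = 8: Σ 2^(−ℓᵢ) = 1/8 + 2/8 + 1/8 + 4/8 = 8/8 = 1.

1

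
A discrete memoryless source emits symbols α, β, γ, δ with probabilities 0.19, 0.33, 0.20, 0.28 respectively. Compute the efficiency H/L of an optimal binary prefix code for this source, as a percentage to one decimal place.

98.1%

Entropy H = −Σ p log₂ p ≈ 1.9617 bits.
Huffman merges: 19/100+1/5→39/100; 7/25+33/100→61/100; 39/100+61/100→1. L = 2 ≈ 2.0000.
Efficiency = H/L = 1.9617/2.0000 = 98.1%.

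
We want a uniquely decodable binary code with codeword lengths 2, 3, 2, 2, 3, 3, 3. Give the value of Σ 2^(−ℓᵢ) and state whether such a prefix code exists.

With common denominator 2^3 = 8: Σ 2^(−ℓᵢ) = 2/8 + 1/8 + 2/8 + 2/8 + 1/8 + 1/8 + 1/8 = 10/8 = 1.25.
Kraft's inequality requires Σ ≤ 1; here Σ = 1.25 > 1, so no such prefix code exists.

1.25; no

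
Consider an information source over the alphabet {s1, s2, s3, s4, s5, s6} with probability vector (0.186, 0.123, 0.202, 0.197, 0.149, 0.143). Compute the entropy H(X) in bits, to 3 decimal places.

2.562 bits

H = −Σ pᵢ log₂ pᵢ.
−0.186·log₂(0.186) = 0.4514
−0.123·log₂(0.123) = 0.3719
−0.202·log₂(0.202) = 0.4661
−0.197·log₂(0.197) = 0.4617
−0.149·log₂(0.149) = 0.4092
−0.143·log₂(0.143) = 0.4012
Sum ≈ 2.5616 → 2.562 bits.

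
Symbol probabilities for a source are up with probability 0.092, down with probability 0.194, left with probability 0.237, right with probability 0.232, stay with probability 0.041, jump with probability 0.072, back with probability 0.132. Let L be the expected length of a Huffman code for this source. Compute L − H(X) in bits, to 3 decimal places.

Entropy H = −Σ p log₂ p ≈ 2.6048 bits.
Huffman merges: 41/1000+9/125→113/1000; 23/250+113/1000→41/200; 33/250+97/500→163/500; 41/200+29/125→437/1000; 237/1000+163/500→563/1000; 437/1000+563/1000→1. L = 661/250 ≈ 2.6440.
L − H = 2.6440 − 2.6048 = 0.039 bits.

0.039 bits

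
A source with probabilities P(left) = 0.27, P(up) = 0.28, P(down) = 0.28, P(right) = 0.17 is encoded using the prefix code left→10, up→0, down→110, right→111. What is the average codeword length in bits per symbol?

L̄ = Σ pᵢ·ℓᵢ = 0.27·2 + 0.28·1 + 0.28·3 + 0.17·3 = 2.17 bits/symbol.

2.17 bits/symbol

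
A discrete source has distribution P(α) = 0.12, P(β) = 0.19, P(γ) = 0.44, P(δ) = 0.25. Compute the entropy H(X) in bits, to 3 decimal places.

H = −Σ pᵢ log₂ pᵢ.
−0.12·log₂(0.12) = 0.3671
−0.19·log₂(0.19) = 0.4552
−0.44·log₂(0.44) = 0.5211
−0.25·log₂(0.25) = 0.5000
Sum ≈ 1.8434 → 1.843 bits.

1.843 bits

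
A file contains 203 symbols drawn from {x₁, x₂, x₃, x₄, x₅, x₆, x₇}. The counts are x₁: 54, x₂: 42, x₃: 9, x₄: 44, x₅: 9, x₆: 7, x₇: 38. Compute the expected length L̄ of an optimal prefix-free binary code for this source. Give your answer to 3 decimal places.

2.512 bits/symbol

Probabilities are the counts divided by 203.
Repeatedly combine the two least-probable nodes; the expected code length is the sum of the merged weights.
merge 1/29 + 9/203 → 16/203
merge 9/203 + 16/203 → 25/203
merge 25/203 + 38/203 → 9/29
merge 6/29 + 44/203 → 86/203
merge 54/203 + 9/29 → 117/203
merge 86/203 + 117/203 → 1
L = 16/203 + 25/203 + 9/29 + 86/203 + 117/203 + 1 = 510/203 ≈ 2.512 bits/symbol.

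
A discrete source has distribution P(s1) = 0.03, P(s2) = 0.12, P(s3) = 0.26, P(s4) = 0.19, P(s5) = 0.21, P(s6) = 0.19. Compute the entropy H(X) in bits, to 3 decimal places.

2.407 bits

H = −Σ pᵢ log₂ pᵢ.
−0.03·log₂(0.03) = 0.1518
−0.12·log₂(0.12) = 0.3671
−0.26·log₂(0.26) = 0.5053
−0.19·log₂(0.19) = 0.4552
−0.21·log₂(0.21) = 0.4728
−0.19·log₂(0.19) = 0.4552
Sum ≈ 2.4074 → 2.407 bits.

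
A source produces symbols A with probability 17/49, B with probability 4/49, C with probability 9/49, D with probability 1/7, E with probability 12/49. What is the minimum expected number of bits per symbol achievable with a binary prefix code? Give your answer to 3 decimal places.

2.224 bits/symbol

Repeatedly combine the two least-probable nodes; the expected code length is the sum of the merged weights.
merge 4/49 + 1/7 → 11/49
merge 9/49 + 11/49 → 20/49
merge 12/49 + 17/49 → 29/49
merge 20/49 + 29/49 → 1
L = 11/49 + 20/49 + 29/49 + 1 = 109/49 ≈ 2.224 bits/symbol.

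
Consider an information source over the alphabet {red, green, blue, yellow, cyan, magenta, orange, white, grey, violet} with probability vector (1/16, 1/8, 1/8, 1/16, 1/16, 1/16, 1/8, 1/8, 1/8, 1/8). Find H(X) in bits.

Each probability is a power of 1/2, so log₂(1/p) is an integer.
H = Σ p·log₂(1/p) = 1/16·4 + 1/8·3 + 1/8·3 + 1/16·4 + 1/16·4 + 1/16·4 + 1/8·3 + 1/8·3 + 1/8·3 + 1/8·3 = 3.25 bits.

3.25 bits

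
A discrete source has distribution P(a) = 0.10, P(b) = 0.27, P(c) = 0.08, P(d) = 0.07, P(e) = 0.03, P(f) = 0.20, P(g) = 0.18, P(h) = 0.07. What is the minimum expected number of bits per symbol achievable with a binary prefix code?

2.78 bits/symbol

Repeatedly combine the two least-probable nodes; the expected code length is the sum of the merged weights.
merge 3/100 + 7/100 → 1/10
merge 7/100 + 2/25 → 3/20
merge 1/10 + 1/10 → 1/5
merge 3/20 + 9/50 → 33/100
merge 1/5 + 1/5 → 2/5
merge 27/100 + 33/100 → 3/5
merge 2/5 + 3/5 → 1
L = 1/10 + 3/20 + 1/5 + 33/100 + 2/5 + 3/5 + 1 = 139/50 = 2.78 bits/symbol.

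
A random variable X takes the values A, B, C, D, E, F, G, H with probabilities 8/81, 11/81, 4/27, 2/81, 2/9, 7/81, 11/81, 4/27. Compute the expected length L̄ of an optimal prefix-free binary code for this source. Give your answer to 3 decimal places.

2.889 bits/symbol

Repeatedly combine the two least-probable nodes; the expected code length is the sum of the merged weights.
merge 2/81 + 7/81 → 1/9
merge 8/81 + 1/9 → 17/81
merge 11/81 + 11/81 → 22/81
merge 4/27 + 4/27 → 8/27
merge 17/81 + 2/9 → 35/81
merge 22/81 + 8/27 → 46/81
merge 35/81 + 46/81 → 1
L = 1/9 + 17/81 + 22/81 + 8/27 + 35/81 + 46/81 + 1 = 26/9 ≈ 2.889 bits/symbol.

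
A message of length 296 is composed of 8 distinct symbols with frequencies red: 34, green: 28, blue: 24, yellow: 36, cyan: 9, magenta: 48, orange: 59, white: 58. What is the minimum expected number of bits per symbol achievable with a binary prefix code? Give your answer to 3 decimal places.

2.912 bits/symbol

Probabilities are the counts divided by 296.
Repeatedly combine the two least-probable nodes; the expected code length is the sum of the merged weights.
merge 9/296 + 3/37 → 33/296
merge 7/74 + 33/296 → 61/296
merge 17/148 + 9/74 → 35/148
merge 6/37 + 29/148 → 53/148
merge 59/296 + 61/296 → 15/37
merge 35/148 + 53/148 → 22/37
merge 15/37 + 22/37 → 1
L = 33/296 + 61/296 + 35/148 + 53/148 + 15/37 + 22/37 + 1 = 431/148 ≈ 2.912 bits/symbol.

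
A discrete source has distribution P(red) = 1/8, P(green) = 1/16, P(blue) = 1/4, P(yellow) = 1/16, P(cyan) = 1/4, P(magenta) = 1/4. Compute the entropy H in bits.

Each probability is a power of 1/2, so log₂(1/p) is an integer.
H = Σ p·log₂(1/p) = 1/8·3 + 1/16·4 + 1/4·2 + 1/16·4 + 1/4·2 + 1/4·2 = 2.375 bits.

2.375 bits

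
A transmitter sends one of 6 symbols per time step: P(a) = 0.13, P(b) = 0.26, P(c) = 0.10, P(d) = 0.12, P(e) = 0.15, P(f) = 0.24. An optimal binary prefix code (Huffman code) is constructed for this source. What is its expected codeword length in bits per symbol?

Repeatedly combine the two least-probable nodes; the expected code length is the sum of the merged weights.
merge 1/10 + 3/25 → 11/50
merge 13/100 + 3/20 → 7/25
merge 11/50 + 6/25 → 23/50
merge 13/50 + 7/25 → 27/50
merge 23/50 + 27/50 → 1
L = 11/50 + 7/25 + 23/50 + 27/50 + 1 = 5/2 = 2.5 bits/symbol.

2.5 bits/symbol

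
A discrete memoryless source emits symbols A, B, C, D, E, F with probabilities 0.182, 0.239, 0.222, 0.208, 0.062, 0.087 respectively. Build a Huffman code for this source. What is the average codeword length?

Repeatedly combine the two least-probable nodes; the expected code length is the sum of the merged weights.
merge 31/500 + 87/1000 → 149/1000
merge 149/1000 + 91/500 → 331/1000
merge 26/125 + 111/500 → 43/100
merge 239/1000 + 331/1000 → 57/100
merge 43/100 + 57/100 → 1
L = 149/1000 + 331/1000 + 43/100 + 57/100 + 1 = 62/25 = 2.48 bits/symbol.

2.48 bits/symbol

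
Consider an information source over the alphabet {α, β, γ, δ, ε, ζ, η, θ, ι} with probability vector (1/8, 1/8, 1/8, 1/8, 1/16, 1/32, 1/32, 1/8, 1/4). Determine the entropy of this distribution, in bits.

Each probability is a power of 1/2, so log₂(1/p) is an integer.
H = Σ p·log₂(1/p) = 1/8·3 + 1/8·3 + 1/8·3 + 1/8·3 + 1/16·4 + 1/32·5 + 1/32·5 + 1/8·3 + 1/4·2 = 2.9375 bits.

2.9375 bits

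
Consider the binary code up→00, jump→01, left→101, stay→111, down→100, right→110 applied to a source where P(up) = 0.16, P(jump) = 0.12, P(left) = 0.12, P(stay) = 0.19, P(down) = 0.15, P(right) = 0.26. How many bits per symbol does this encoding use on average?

2.72 bits/symbol

L̄ = Σ pᵢ·ℓᵢ = 0.16·2 + 0.12·2 + 0.12·3 + 0.19·3 + 0.15·3 + 0.26·3 = 2.72 bits/symbol.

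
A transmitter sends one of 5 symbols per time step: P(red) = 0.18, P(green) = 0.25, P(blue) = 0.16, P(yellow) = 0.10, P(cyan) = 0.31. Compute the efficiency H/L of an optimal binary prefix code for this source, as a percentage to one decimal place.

Entropy H = −Σ p log₂ p ≈ 2.2243 bits.
Huffman merges: 1/10+4/25→13/50; 9/50+1/4→43/100; 13/50+31/100→57/100; 43/100+57/100→1. L = 113/50 ≈ 2.2600.
Efficiency = H/L = 2.2243/2.2600 = 98.4%.

98.4%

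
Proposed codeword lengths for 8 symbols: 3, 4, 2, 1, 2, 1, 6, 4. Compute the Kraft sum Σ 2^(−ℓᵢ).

With common denominator 2^6 = 64: Σ 2^(−ℓᵢ) = 8/64 + 4/64 + 16/64 + 32/64 + 16/64 + 32/64 + 1/64 + 4/64 = 113/64 = 1.765625.

1.765625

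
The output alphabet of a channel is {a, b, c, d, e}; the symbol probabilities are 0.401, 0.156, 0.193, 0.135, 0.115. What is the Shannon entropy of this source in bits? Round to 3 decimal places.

2.154 bits

H = −Σ pᵢ log₂ pᵢ.
−0.401·log₂(0.401) = 0.5286
−0.156·log₂(0.156) = 0.4181
−0.193·log₂(0.193) = 0.4581
−0.135·log₂(0.135) = 0.3900
−0.115·log₂(0.115) = 0.3588
Sum ≈ 2.1537 → 2.154 bits.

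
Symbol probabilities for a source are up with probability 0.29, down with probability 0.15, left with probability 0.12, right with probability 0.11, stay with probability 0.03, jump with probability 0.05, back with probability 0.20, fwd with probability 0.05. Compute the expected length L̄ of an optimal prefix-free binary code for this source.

Repeatedly combine the two least-probable nodes; the expected code length is the sum of the merged weights.
merge 3/100 + 1/20 → 2/25
merge 1/20 + 2/25 → 13/100
merge 11/100 + 3/25 → 23/100
merge 13/100 + 3/20 → 7/25
merge 1/5 + 23/100 → 43/100
merge 7/25 + 29/100 → 57/100
merge 43/100 + 57/100 → 1
L = 2/25 + 13/100 + 23/100 + 7/25 + 43/100 + 57/100 + 1 = 68/25 = 2.72 bits/symbol.

2.72 bits/symbol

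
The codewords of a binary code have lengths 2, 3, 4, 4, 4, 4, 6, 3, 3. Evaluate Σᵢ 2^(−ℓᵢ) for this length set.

0.890625

With common denominator 2^6 = 64: Σ 2^(−ℓᵢ) = 16/64 + 8/64 + 4/64 + 4/64 + 4/64 + 4/64 + 1/64 + 8/64 + 8/64 = 57/64 = 0.890625.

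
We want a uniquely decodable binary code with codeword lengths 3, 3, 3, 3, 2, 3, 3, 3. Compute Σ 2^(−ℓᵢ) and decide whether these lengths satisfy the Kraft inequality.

With common denominator 2^3 = 8: Σ 2^(−ℓᵢ) = 1/8 + 1/8 + 1/8 + 1/8 + 2/8 + 1/8 + 1/8 + 1/8 = 9/8 = 1.125.
Kraft's inequality requires Σ ≤ 1; here Σ = 1.125 > 1, so no such prefix code exists.

1.125; no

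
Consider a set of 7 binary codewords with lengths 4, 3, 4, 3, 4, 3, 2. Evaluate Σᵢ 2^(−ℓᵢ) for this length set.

0.8125

With common denominator 2^4 = 16: Σ 2^(−ℓᵢ) = 1/16 + 2/16 + 1/16 + 2/16 + 1/16 + 2/16 + 4/16 = 13/16 = 0.8125.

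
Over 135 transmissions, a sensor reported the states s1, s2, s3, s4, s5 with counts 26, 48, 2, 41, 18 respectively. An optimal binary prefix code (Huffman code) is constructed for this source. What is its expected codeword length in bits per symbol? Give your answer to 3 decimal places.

Probabilities are the counts divided by 135.
Repeatedly combine the two least-probable nodes; the expected code length is the sum of the merged weights.
merge 2/135 + 2/15 → 4/27
merge 4/27 + 26/135 → 46/135
merge 41/135 + 46/135 → 29/45
merge 16/45 + 29/45 → 1
L = 4/27 + 46/135 + 29/45 + 1 = 32/15 ≈ 2.133 bits/symbol.

2.133 bits/symbol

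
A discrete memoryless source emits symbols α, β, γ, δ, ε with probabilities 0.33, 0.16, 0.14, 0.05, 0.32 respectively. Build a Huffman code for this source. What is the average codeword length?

Repeatedly combine the two least-probable nodes; the expected code length is the sum of the merged weights.
merge 1/20 + 7/50 → 19/100
merge 4/25 + 19/100 → 7/20
merge 8/25 + 33/100 → 13/20
merge 7/20 + 13/20 → 1
L = 19/100 + 7/20 + 13/20 + 1 = 219/100 = 2.19 bits/symbol.

2.19 bits/symbol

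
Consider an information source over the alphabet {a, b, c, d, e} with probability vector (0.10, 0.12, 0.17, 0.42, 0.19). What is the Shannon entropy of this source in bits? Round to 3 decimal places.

H = −Σ pᵢ log₂ pᵢ.
−0.10·log₂(0.10) = 0.3322
−0.12·log₂(0.12) = 0.3671
−0.17·log₂(0.17) = 0.4346
−0.42·log₂(0.42) = 0.5256
−0.19·log₂(0.19) = 0.4552
Sum ≈ 2.1147 → 2.115 bits.

2.115 bits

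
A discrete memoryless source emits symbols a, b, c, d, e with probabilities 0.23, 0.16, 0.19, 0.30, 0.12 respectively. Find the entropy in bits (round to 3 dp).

H = −Σ pᵢ log₂ pᵢ.
−0.23·log₂(0.23) = 0.4877
−0.16·log₂(0.16) = 0.4230
−0.19·log₂(0.19) = 0.4552
−0.30·log₂(0.30) = 0.5211
−0.12·log₂(0.12) = 0.3671
Sum ≈ 2.2541 → 2.254 bits.

2.254 bits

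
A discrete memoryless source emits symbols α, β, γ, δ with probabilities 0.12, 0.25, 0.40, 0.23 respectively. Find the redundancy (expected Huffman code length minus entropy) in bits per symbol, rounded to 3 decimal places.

0.066 bits

Entropy H = −Σ p log₂ p ≈ 1.8835 bits.
Huffman merges: 3/25+23/100→7/20; 1/4+7/20→3/5; 2/5+3/5→1. L = 39/20 ≈ 1.9500.
L − H = 1.9500 − 1.8835 = 0.066 bits.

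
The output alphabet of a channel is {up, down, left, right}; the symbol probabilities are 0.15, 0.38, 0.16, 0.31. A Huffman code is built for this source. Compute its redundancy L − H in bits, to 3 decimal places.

Entropy H = −Σ p log₂ p ≈ 1.8878 bits.
Huffman merges: 3/20+4/25→31/100; 31/100+31/100→31/50; 19/50+31/50→1. L = 193/100 ≈ 1.9300.
L − H = 1.9300 − 1.8878 = 0.042 bits.

0.042 bits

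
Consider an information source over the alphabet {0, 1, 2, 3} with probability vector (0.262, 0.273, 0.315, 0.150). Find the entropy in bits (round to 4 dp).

1.9531 bits

H = −Σ pᵢ log₂ pᵢ.
−0.262·log₂(0.262) = 0.5063
−0.273·log₂(0.273) = 0.5113
−0.315·log₂(0.315) = 0.5250
−0.150·log₂(0.150) = 0.4105
Sum ≈ 1.9531 → 1.9531 bits.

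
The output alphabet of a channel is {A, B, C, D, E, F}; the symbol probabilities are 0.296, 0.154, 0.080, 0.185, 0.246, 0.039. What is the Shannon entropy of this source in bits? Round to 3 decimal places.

H = −Σ pᵢ log₂ pᵢ.
−0.296·log₂(0.296) = 0.5199
−0.154·log₂(0.154) = 0.4156
−0.080·log₂(0.080) = 0.2915
−0.185·log₂(0.185) = 0.4504
−0.246·log₂(0.246) = 0.4977
−0.039·log₂(0.039) = 0.1825
Sum ≈ 2.3577 → 2.358 bits.

2.358 bits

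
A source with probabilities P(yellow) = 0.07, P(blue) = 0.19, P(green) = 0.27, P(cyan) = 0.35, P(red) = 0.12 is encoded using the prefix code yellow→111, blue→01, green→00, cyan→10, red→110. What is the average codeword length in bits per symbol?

2.19 bits/symbol

L̄ = Σ pᵢ·ℓᵢ = 0.07·3 + 0.19·2 + 0.27·2 + 0.35·2 + 0.12·3 = 2.19 bits/symbol.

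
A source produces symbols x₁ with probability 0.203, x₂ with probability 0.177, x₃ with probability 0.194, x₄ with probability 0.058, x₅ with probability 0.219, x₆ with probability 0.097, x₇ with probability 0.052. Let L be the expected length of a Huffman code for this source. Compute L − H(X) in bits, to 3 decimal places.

Entropy H = −Σ p log₂ p ≈ 2.6345 bits.
Huffman merges: 13/250+29/500→11/100; 97/1000+11/100→207/1000; 177/1000+97/500→371/1000; 203/1000+207/1000→41/100; 219/1000+371/1000→59/100; 41/100+59/100→1. L = 336/125 ≈ 2.6880.
L − H = 2.6880 − 2.6345 = 0.053 bits.

0.053 bits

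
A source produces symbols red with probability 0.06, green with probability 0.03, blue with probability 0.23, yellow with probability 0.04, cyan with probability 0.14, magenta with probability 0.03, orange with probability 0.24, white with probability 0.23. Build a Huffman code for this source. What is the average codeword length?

Repeatedly combine the two least-probable nodes; the expected code length is the sum of the merged weights.
merge 3/100 + 3/100 → 3/50
merge 1/25 + 3/50 → 1/10
merge 3/50 + 1/10 → 4/25
merge 7/50 + 4/25 → 3/10
merge 23/100 + 23/100 → 23/50
merge 6/25 + 3/10 → 27/50
merge 23/50 + 27/50 → 1
L = 3/50 + 1/10 + 4/25 + 3/10 + 23/50 + 27/50 + 1 = 131/50 = 2.62 bits/symbol.

2.62 bits/symbol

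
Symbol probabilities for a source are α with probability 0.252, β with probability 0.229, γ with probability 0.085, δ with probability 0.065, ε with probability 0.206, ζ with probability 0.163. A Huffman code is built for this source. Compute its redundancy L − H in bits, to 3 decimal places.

0.020 bits

Entropy H = −Σ p log₂ p ≈ 2.4428 bits.
Huffman merges: 13/200+17/200→3/20; 3/20+163/1000→313/1000; 103/500+229/1000→87/200; 63/250+313/1000→113/200; 87/200+113/200→1. L = 2463/1000 ≈ 2.4630.
L − H = 2.4630 − 2.4428 = 0.020 bits.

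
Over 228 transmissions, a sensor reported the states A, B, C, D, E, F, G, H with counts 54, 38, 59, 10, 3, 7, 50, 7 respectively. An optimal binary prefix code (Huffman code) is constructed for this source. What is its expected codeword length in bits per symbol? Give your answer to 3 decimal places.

2.522 bits/symbol

Probabilities are the counts divided by 228.
Repeatedly combine the two least-probable nodes; the expected code length is the sum of the merged weights.
merge 1/76 + 7/228 → 5/114
merge 7/228 + 5/114 → 17/228
merge 5/114 + 17/228 → 9/76
merge 9/76 + 1/6 → 65/228
merge 25/114 + 9/38 → 26/57
merge 59/228 + 65/228 → 31/57
merge 26/57 + 31/57 → 1
L = 5/114 + 17/228 + 9/76 + 65/228 + 26/57 + 31/57 + 1 = 575/228 ≈ 2.522 bits/symbol.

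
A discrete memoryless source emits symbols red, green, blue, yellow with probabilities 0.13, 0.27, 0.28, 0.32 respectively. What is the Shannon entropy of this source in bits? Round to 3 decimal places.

H = −Σ pᵢ log₂ pᵢ.
−0.13·log₂(0.13) = 0.3826
−0.27·log₂(0.27) = 0.5100
−0.28·log₂(0.28) = 0.5142
−0.32·log₂(0.32) = 0.5260
Sum ≈ 1.9329 → 1.933 bits.

1.933 bits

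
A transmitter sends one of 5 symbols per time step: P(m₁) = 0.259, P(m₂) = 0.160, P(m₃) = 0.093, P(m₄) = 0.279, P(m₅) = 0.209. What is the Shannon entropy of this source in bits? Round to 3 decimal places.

H = −Σ pᵢ log₂ pᵢ.
−0.259·log₂(0.259) = 0.5048
−0.160·log₂(0.160) = 0.4230
−0.093·log₂(0.093) = 0.3187
−0.279·log₂(0.279) = 0.5138
−0.209·log₂(0.209) = 0.4720
Sum ≈ 2.2323 → 2.232 bits.

2.232 bits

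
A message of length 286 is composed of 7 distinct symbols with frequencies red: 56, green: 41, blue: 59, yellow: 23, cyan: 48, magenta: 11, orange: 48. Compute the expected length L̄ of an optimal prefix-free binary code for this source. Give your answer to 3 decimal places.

2.717 bits/symbol

Probabilities are the counts divided by 286.
Repeatedly combine the two least-probable nodes; the expected code length is the sum of the merged weights.
merge 1/26 + 23/286 → 17/143
merge 17/143 + 41/286 → 75/286
merge 24/143 + 24/143 → 48/143
merge 28/143 + 59/286 → 115/286
merge 75/286 + 48/143 → 171/286
merge 115/286 + 171/286 → 1
L = 17/143 + 75/286 + 48/143 + 115/286 + 171/286 + 1 = 777/286 ≈ 2.717 bits/symbol.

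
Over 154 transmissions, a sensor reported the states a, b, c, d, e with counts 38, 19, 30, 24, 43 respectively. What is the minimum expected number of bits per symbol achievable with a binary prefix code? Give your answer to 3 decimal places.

2.279 bits/symbol

Probabilities are the counts divided by 154.
Repeatedly combine the two least-probable nodes; the expected code length is the sum of the merged weights.
merge 19/154 + 12/77 → 43/154
merge 15/77 + 19/77 → 34/77
merge 43/154 + 43/154 → 43/77
merge 34/77 + 43/77 → 1
L = 43/154 + 34/77 + 43/77 + 1 = 351/154 ≈ 2.279 bits/symbol.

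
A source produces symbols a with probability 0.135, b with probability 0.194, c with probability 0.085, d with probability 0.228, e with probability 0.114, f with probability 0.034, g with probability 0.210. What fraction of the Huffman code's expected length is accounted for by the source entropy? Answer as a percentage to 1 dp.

Entropy H = −Σ p log₂ p ≈ 2.6334 bits.
Huffman merges: 17/500+17/200→119/1000; 57/500+119/1000→233/1000; 27/200+97/500→329/1000; 21/100+57/250→219/500; 233/1000+329/1000→281/500; 219/500+281/500→1. L = 2681/1000 ≈ 2.6810.
Efficiency = H/L = 2.6334/2.6810 = 98.2%.

98.2%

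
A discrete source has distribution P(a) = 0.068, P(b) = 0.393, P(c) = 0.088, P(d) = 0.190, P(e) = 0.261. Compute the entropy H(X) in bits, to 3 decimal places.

H = −Σ pᵢ log₂ pᵢ.
−0.068·log₂(0.068) = 0.2637
−0.393·log₂(0.393) = 0.5295
−0.088·log₂(0.088) = 0.3086
−0.190·log₂(0.190) = 0.4552
−0.261·log₂(0.261) = 0.5058
Sum ≈ 2.0628 → 2.063 bits.

2.063 bits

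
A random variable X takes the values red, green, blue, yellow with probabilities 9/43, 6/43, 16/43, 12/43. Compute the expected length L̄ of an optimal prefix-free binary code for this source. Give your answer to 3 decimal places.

Repeatedly combine the two least-probable nodes; the expected code length is the sum of the merged weights.
merge 6/43 + 9/43 → 15/43
merge 12/43 + 15/43 → 27/43
merge 16/43 + 27/43 → 1
L = 15/43 + 27/43 + 1 = 85/43 ≈ 1.977 bits/symbol.

1.977 bits/symbol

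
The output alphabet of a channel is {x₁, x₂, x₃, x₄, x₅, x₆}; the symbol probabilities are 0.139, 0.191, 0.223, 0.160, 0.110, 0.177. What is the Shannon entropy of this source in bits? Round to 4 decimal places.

H = −Σ pᵢ log₂ pᵢ.
−0.139·log₂(0.139) = 0.3957
−0.191·log₂(0.191) = 0.4562
−0.223·log₂(0.223) = 0.4828
−0.160·log₂(0.160) = 0.4230
−0.110·log₂(0.110) = 0.3503
−0.177·log₂(0.177) = 0.4422
Sum ≈ 2.5501 → 2.5501 bits.

2.5501 bits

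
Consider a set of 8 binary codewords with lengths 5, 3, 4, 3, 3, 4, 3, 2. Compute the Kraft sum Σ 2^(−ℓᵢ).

0.90625

With common denominator 2^5 = 32: Σ 2^(−ℓᵢ) = 1/32 + 4/32 + 2/32 + 4/32 + 4/32 + 2/32 + 4/32 + 8/32 = 29/32 = 0.90625.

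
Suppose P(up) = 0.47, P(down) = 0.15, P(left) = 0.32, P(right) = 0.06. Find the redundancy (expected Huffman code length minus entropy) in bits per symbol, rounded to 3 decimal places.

Entropy H = −Σ p log₂ p ≈ 1.6921 bits.
Huffman merges: 3/50+3/20→21/100; 21/100+8/25→53/100; 47/100+53/100→1. L = 87/50 ≈ 1.7400.
L − H = 1.7400 − 1.6921 = 0.048 bits.

0.048 bits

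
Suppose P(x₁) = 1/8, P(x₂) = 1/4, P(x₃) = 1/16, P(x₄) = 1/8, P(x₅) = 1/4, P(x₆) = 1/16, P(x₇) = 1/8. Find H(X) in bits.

2.625 bits

Each probability is a power of 1/2, so log₂(1/p) is an integer.
H = Σ p·log₂(1/p) = 1/8·3 + 1/4·2 + 1/16·4 + 1/8·3 + 1/4·2 + 1/16·4 + 1/8·3 = 2.625 bits.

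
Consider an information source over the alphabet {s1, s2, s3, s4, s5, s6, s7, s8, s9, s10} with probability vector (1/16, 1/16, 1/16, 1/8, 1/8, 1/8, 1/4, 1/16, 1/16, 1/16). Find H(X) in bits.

Each probability is a power of 1/2, so log₂(1/p) is an integer.
H = Σ p·log₂(1/p) = 1/16·4 + 1/16·4 + 1/16·4 + 1/8·3 + 1/8·3 + 1/8·3 + 1/4·2 + 1/16·4 + 1/16·4 + 1/16·4 = 3.125 bits.

3.125 bits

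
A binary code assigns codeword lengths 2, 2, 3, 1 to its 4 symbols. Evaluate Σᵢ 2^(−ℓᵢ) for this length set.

1.125

With common denominator 2^3 = 8: Σ 2^(−ℓᵢ) = 2/8 + 2/8 + 1/8 + 4/8 = 9/8 = 1.125.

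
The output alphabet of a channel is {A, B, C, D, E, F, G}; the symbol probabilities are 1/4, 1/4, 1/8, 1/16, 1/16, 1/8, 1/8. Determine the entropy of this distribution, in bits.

2.625 bits

Each probability is a power of 1/2, so log₂(1/p) is an integer.
H = Σ p·log₂(1/p) = 1/4·2 + 1/4·2 + 1/8·3 + 1/16·4 + 1/16·4 + 1/8·3 + 1/8·3 = 2.625 bits.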